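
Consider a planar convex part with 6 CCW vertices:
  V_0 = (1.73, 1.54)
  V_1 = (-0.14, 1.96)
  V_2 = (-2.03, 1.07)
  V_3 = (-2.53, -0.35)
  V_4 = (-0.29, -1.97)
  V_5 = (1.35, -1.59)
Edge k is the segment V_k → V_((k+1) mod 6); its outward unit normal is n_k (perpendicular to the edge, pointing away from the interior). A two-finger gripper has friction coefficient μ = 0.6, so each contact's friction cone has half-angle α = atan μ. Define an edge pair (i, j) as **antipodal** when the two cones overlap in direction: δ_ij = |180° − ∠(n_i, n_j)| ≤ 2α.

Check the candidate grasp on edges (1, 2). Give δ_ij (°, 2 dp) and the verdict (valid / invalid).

δ = 134.61°, invalid

α = atan 0.6 = 30.96°;  2α = 61.93°
edge 1: e_1 = (-1.89, -0.89);  n_1 = (-0.4260, +0.9047)
edge 2: e_2 = (-0.50, -1.42);  n_2 = (-0.9432, +0.3321)
∠(n_1, n_2) = 45.39°
δ = |180° − 45.39°| = 134.61°
134.61° > 2α = 61.93°  →  invalid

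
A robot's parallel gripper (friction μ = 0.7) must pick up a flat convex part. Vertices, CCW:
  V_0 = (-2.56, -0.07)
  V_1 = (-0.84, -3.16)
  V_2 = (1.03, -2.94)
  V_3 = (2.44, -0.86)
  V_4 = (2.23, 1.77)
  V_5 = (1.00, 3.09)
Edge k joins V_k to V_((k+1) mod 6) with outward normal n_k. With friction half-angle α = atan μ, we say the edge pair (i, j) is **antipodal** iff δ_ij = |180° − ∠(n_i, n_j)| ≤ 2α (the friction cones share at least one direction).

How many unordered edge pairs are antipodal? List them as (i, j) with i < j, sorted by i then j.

count = 7; pairs: (0,2), (0,3), (0,4), (1,4), (1,5), (2,5), (3,5)

α = atan 0.7 = 34.99°;  2α = 69.98°
n_0 = (-0.8738, -0.4864)
n_1 = (+0.1168, -0.9932)
n_2 = (+0.8277, -0.5611)
n_3 = (+0.9968, +0.0796)
n_4 = (+0.7316, +0.6817)
n_5 = (-0.6638, +0.7479)
  (0,1): δ = 112.39°  ·
  (0,2): δ = 63.23°  ✓
  (0,3): δ = 24.54°  ✓
  (0,4): δ = 13.88°  ✓
  (0,5): δ = 102.49°  ·
  (1,2): δ = 130.84°  ·
  (1,3): δ = 92.14°  ·
  (1,4): δ = 53.73°  ✓
  (1,5): δ = 34.88°  ✓
  (2,3): δ = 141.30°  ·
  (2,4): δ = 102.89°  ·
  (2,5): δ = 14.27°  ✓
  (3,4): δ = 141.59°  ·
  (3,5): δ = 52.97°  ✓
  (4,5): δ = 91.39°  ·
antipodal pairs: 7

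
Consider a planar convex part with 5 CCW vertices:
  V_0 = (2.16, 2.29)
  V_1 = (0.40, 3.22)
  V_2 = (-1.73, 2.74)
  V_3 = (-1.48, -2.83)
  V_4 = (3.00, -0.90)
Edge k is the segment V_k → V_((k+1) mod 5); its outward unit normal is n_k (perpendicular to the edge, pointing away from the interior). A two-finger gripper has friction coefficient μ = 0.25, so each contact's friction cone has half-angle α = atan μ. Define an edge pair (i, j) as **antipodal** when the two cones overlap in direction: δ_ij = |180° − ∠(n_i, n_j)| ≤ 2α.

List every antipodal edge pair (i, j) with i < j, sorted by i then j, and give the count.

α = atan 0.25 = 14.04°;  2α = 28.07°
n_0 = (+0.4672, +0.8842)
n_1 = (-0.2198, +0.9755)
n_2 = (-0.9990, -0.0448)
n_3 = (+0.3957, -0.9184)
n_4 = (+0.9670, +0.2546)
  (0,1): δ = 139.45°  ·
  (0,2): δ = 59.58°  ·
  (0,3): δ = 51.16°  ·
  (0,4): δ = 132.60°  ·
  (1,2): δ = 100.13°  ·
  (1,3): δ = 10.61°  ✓
  (1,4): δ = 92.05°  ·
  (2,3): δ = 69.26°  ·
  (2,4): δ = 12.18°  ✓
  (3,4): δ = 98.55°  ·
antipodal pairs: 2

count = 2; pairs: (1,3), (2,4)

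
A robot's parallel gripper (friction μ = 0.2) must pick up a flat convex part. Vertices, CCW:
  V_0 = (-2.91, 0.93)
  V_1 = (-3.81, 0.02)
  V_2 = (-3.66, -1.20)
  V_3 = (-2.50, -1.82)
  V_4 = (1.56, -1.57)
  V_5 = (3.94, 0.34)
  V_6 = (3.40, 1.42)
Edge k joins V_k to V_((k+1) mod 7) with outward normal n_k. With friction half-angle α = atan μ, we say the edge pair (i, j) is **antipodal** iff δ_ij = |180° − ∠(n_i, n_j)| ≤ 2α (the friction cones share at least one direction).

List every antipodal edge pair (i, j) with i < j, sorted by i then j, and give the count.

α = atan 0.2 = 11.31°;  2α = 22.62°
n_0 = (-0.7110, +0.7032)
n_1 = (-0.9925, -0.1220)
n_2 = (-0.4714, -0.8819)
n_3 = (+0.0615, -0.9981)
n_4 = (+0.6259, -0.7799)
n_5 = (+0.8944, +0.4472)
n_6 = (-0.0774, +0.9970)
  (0,1): δ = 128.31°  ·
  (0,2): δ = 73.44°  ·
  (0,3): δ = 41.79°  ·
  (0,4): δ = 6.57°  ✓
  (0,5): δ = 71.25°  ·
  (0,6): δ = 139.12°  ·
  (1,2): δ = 125.13°  ·
  (1,3): δ = 93.49°  ·
  (1,4): δ = 58.26°  ·
  (1,5): δ = 19.56°  ✓
  (1,6): δ = 87.43°  ·
  (2,3): δ = 148.35°  ·
  (2,4): δ = 113.13°  ·
  (2,5): δ = 35.31°  ·
  (2,6): δ = 32.56°  ·
  (3,4): δ = 144.78°  ·
  (3,5): δ = 66.96°  ·
  (3,6): δ = 0.92°  ✓
  (4,5): δ = 102.18°  ·
  (4,6): δ = 34.31°  ·
  (5,6): δ = 112.12°  ·
antipodal pairs: 3

count = 3; pairs: (0,4), (1,5), (3,6)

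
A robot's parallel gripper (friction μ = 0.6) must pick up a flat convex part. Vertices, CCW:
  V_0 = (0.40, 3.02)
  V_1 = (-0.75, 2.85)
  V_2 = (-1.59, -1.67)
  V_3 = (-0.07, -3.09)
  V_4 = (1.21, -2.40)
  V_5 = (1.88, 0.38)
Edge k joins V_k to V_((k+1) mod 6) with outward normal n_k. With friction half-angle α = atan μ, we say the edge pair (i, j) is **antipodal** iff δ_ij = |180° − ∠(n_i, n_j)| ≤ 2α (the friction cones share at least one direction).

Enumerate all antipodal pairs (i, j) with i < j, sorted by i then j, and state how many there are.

α = atan 0.6 = 30.96°;  2α = 61.93°
n_0 = (-0.1462, +0.9892)
n_1 = (-0.9832, +0.1827)
n_2 = (-0.6827, -0.7307)
n_3 = (+0.4745, -0.8803)
n_4 = (+0.9722, -0.2343)
n_5 = (+0.8723, +0.4890)
  (0,1): δ = 108.94°  ·
  (0,2): δ = 51.46°  ✓
  (0,3): δ = 19.92°  ✓
  (0,4): δ = 68.04°  ·
  (0,5): δ = 110.87°  ·
  (1,2): δ = 122.52°  ·
  (1,3): δ = 51.14°  ✓
  (1,4): δ = 3.02°  ✓
  (1,5): δ = 39.80°  ✓
  (2,3): δ = 108.62°  ·
  (2,4): δ = 60.50°  ✓
  (2,5): δ = 17.67°  ✓
  (3,4): δ = 131.88°  ·
  (3,5): δ = 89.05°  ·
  (4,5): δ = 137.17°  ·
antipodal pairs: 7

count = 7; pairs: (0,2), (0,3), (1,3), (1,4), (1,5), (2,4), (2,5)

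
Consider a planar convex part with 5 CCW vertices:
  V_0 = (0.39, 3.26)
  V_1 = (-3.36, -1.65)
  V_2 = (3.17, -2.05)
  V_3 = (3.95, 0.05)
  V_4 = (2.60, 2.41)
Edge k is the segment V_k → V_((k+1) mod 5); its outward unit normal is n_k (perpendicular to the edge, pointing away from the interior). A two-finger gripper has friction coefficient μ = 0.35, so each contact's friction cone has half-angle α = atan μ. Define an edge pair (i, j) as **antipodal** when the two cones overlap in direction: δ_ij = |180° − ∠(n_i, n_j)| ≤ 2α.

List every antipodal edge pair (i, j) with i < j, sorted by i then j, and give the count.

count = 2; pairs: (0,2), (1,4)

α = atan 0.35 = 19.29°;  2α = 38.58°
n_0 = (-0.7947, +0.6070)
n_1 = (-0.0611, -0.9981)
n_2 = (+0.9374, -0.3482)
n_3 = (+0.8680, +0.4965)
n_4 = (+0.3590, +0.9333)
  (0,1): δ = 56.13°  ·
  (0,2): δ = 16.99°  ✓
  (0,3): δ = 67.14°  ·
  (0,4): δ = 106.33°  ·
  (1,2): δ = 106.87°  ·
  (1,3): δ = 56.72°  ·
  (1,4): δ = 17.53°  ✓
  (2,3): δ = 129.85°  ·
  (2,4): δ = 90.66°  ·
  (3,4): δ = 140.81°  ·
antipodal pairs: 2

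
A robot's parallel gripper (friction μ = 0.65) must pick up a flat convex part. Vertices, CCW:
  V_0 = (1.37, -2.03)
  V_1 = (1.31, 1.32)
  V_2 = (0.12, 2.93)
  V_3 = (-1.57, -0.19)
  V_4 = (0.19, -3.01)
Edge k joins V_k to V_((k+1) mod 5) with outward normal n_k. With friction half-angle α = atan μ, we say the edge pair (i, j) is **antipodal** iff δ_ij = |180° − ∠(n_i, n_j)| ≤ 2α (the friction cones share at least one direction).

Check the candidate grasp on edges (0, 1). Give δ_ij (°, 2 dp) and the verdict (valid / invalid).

α = atan 0.65 = 33.02°;  2α = 66.05°
edge 0: e_0 = (-0.06, +3.35);  n_0 = (+0.9998, +0.0179)
edge 1: e_1 = (-1.19, +1.61);  n_1 = (+0.8042, +0.5944)
∠(n_0, n_1) = 35.44°
δ = |180° − 35.44°| = 144.56°
144.56° > 2α = 66.05°  →  invalid

δ = 144.56°, invalid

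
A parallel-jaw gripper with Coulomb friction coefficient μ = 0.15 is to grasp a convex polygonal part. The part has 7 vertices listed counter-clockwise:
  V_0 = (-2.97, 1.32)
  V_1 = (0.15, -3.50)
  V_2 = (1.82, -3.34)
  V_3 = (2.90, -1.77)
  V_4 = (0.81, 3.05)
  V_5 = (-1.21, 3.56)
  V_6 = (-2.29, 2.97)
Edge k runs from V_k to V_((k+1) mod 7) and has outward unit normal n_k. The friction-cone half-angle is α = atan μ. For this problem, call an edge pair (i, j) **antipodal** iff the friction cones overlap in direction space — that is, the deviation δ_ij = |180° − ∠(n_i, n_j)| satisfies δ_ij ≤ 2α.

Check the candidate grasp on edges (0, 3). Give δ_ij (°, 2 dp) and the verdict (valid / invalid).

δ = 9.47°, valid

α = atan 0.15 = 8.53°;  2α = 17.06°
edge 0: e_0 = (+3.12, -4.82);  n_0 = (-0.8395, -0.5434)
edge 3: e_3 = (-2.09, +4.82);  n_3 = (+0.9175, +0.3978)
∠(n_0, n_3) = 170.53°
δ = |180° − 170.53°| = 9.47°
9.47° ≤ 2α = 17.06°  →  valid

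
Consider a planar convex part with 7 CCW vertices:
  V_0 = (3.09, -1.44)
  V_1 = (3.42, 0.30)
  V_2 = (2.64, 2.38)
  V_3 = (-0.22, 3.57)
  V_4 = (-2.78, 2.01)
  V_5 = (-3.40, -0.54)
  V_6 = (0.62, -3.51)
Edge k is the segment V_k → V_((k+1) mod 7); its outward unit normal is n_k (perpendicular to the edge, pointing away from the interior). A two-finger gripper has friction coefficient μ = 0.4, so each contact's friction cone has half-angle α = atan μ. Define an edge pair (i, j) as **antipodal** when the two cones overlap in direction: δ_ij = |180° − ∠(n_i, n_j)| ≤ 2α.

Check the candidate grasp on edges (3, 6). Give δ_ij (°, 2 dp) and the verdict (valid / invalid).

δ = 8.61°, valid

α = atan 0.4 = 21.80°;  2α = 43.60°
edge 3: e_3 = (-2.56, -1.56);  n_3 = (-0.5204, +0.8539)
edge 6: e_6 = (+2.47, +2.07);  n_6 = (+0.6423, -0.7664)
∠(n_3, n_6) = 171.39°
δ = |180° − 171.39°| = 8.61°
8.61° ≤ 2α = 43.60°  →  valid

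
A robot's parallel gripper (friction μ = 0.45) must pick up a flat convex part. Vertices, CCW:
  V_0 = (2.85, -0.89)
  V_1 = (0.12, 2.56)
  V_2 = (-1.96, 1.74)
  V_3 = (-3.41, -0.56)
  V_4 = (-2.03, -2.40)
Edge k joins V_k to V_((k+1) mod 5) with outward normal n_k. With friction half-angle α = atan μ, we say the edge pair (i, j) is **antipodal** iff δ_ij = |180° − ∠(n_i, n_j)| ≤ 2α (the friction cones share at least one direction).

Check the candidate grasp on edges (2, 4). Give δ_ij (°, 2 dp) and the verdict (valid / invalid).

α = atan 0.45 = 24.23°;  2α = 48.46°
edge 2: e_2 = (-1.45, -2.30);  n_2 = (-0.8459, +0.5333)
edge 4: e_4 = (+4.88, +1.51);  n_4 = (+0.2956, -0.9553)
∠(n_2, n_4) = 139.42°
δ = |180° − 139.42°| = 40.58°
40.58° ≤ 2α = 48.46°  →  valid

δ = 40.58°, valid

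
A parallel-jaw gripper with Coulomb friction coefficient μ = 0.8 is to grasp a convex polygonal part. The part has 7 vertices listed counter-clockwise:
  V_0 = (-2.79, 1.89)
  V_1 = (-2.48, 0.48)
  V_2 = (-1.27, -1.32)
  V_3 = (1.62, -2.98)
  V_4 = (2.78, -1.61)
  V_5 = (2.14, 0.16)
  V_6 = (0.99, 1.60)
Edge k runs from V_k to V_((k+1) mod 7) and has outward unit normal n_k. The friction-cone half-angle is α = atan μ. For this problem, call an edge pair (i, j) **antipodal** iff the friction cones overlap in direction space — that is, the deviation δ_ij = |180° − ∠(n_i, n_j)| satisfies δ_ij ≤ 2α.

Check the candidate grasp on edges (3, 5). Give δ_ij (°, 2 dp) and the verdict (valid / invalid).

α = atan 0.8 = 38.66°;  2α = 77.32°
edge 3: e_3 = (+1.16, +1.37);  n_3 = (+0.7632, -0.6462)
edge 5: e_5 = (-1.15, +1.44);  n_5 = (+0.7814, +0.6240)
∠(n_3, n_5) = 78.87°
δ = |180° − 78.87°| = 101.13°
101.13° > 2α = 77.32°  →  invalid

δ = 101.13°, invalid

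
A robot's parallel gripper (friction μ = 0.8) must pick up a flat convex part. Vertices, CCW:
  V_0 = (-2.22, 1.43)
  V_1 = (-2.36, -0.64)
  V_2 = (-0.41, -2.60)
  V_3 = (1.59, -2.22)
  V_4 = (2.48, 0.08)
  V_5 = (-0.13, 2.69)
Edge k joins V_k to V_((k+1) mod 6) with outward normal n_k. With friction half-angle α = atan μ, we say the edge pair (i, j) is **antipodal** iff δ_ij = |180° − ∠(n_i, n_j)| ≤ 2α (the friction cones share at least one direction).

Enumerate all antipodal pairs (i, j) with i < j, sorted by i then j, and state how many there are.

count = 9; pairs: (0,2), (0,3), (0,4), (1,3), (1,4), (1,5), (2,4), (2,5), (3,5)

α = atan 0.8 = 38.66°;  2α = 77.32°
n_0 = (-0.9977, +0.0675)
n_1 = (-0.7089, -0.7053)
n_2 = (+0.1867, -0.9824)
n_3 = (+0.9326, -0.3609)
n_4 = (+0.7071, +0.7071)
n_5 = (-0.5163, +0.8564)
  (0,1): δ = 131.28°  ·
  (0,2): δ = 75.37°  ✓
  (0,3): δ = 17.29°  ✓
  (0,4): δ = 48.87°  ✓
  (0,5): δ = 124.95°  ·
  (1,2): δ = 124.10°  ·
  (1,3): δ = 66.01°  ✓
  (1,4): δ = 0.15°  ✓
  (1,5): δ = 76.23°  ✓
  (2,3): δ = 121.91°  ·
  (2,4): δ = 55.76°  ✓
  (2,5): δ = 20.33°  ✓
  (3,4): δ = 113.85°  ·
  (3,5): δ = 37.76°  ✓
  (4,5): δ = 103.92°  ·
antipodal pairs: 9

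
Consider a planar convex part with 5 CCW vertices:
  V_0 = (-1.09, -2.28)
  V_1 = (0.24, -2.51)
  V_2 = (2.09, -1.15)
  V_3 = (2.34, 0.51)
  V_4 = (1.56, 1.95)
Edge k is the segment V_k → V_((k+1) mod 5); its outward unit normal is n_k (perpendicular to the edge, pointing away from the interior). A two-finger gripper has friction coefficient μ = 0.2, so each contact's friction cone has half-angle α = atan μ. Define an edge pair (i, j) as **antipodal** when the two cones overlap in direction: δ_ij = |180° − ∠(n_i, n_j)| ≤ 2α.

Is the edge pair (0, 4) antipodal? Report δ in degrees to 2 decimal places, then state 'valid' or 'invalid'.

δ = 67.75°, invalid

α = atan 0.2 = 11.31°;  2α = 22.62°
edge 0: e_0 = (+1.33, -0.23);  n_0 = (-0.1704, -0.9854)
edge 4: e_4 = (-2.65, -4.23);  n_4 = (-0.8474, +0.5309)
∠(n_0, n_4) = 112.25°
δ = |180° − 112.25°| = 67.75°
67.75° > 2α = 22.62°  →  invalid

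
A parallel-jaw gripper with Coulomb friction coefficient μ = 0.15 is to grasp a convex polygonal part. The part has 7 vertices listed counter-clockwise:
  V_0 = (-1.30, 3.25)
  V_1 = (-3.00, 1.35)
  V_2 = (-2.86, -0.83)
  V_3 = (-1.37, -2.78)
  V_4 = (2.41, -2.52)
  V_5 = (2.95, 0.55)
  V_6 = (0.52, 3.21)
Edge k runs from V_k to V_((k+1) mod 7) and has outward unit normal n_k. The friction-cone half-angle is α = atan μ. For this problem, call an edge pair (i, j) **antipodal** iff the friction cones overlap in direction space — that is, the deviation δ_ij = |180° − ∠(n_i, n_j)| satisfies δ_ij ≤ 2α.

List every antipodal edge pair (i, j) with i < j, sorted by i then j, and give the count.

α = atan 0.15 = 8.53°;  2α = 17.06°
n_0 = (-0.7452, +0.6668)
n_1 = (-0.9979, -0.0641)
n_2 = (-0.7946, -0.6071)
n_3 = (+0.0686, -0.9976)
n_4 = (+0.9849, -0.1732)
n_5 = (+0.7383, +0.6745)
n_6 = (+0.0220, +0.9998)
  (0,1): δ = 134.51°  ·
  (0,2): δ = 100.80°  ·
  (0,3): δ = 44.25°  ·
  (0,4): δ = 31.84°  ·
  (0,5): δ = 84.23°  ·
  (0,6): δ = 130.56°  ·
  (1,2): δ = 146.29°  ·
  (1,3): δ = 89.74°  ·
  (1,4): δ = 13.65°  ✓
  (1,5): δ = 38.74°  ·
  (1,6): δ = 85.07°  ·
  (2,3): δ = 123.45°  ·
  (2,4): δ = 47.36°  ·
  (2,5): δ = 5.03°  ✓
  (2,6): δ = 51.36°  ·
  (3,4): δ = 103.91°  ·
  (3,5): δ = 51.52°  ·
  (3,6): δ = 5.19°  ✓
  (4,5): δ = 127.61°  ·
  (4,6): δ = 81.28°  ·
  (5,6): δ = 133.67°  ·
antipodal pairs: 3

count = 3; pairs: (1,4), (2,5), (3,6)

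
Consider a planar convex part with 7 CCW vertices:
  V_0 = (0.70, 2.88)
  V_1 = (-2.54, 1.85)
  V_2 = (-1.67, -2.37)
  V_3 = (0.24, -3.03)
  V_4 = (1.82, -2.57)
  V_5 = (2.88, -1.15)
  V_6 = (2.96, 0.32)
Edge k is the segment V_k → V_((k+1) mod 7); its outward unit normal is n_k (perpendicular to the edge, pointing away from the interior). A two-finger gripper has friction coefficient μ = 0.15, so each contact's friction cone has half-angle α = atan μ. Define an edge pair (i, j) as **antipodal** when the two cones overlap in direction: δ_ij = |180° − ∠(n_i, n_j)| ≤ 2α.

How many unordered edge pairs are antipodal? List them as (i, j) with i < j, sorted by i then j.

count = 2; pairs: (0,3), (1,5)

α = atan 0.15 = 8.53°;  2α = 17.06°
n_0 = (-0.3030, +0.9530)
n_1 = (-0.9794, -0.2019)
n_2 = (-0.3266, -0.9452)
n_3 = (+0.2795, -0.9601)
n_4 = (+0.8014, -0.5982)
n_5 = (+0.9985, -0.0543)
n_6 = (+0.7497, +0.6618)
  (0,1): δ = 95.99°  ·
  (0,2): δ = 36.70°  ·
  (0,3): δ = 1.40°  ✓
  (0,4): δ = 35.62°  ·
  (0,5): δ = 69.25°  ·
  (0,6): δ = 113.80°  ·
  (1,2): δ = 120.71°  ·
  (1,3): δ = 85.42°  ·
  (1,4): δ = 48.39°  ·
  (1,5): δ = 14.76°  ✓
  (1,6): δ = 29.79°  ·
  (2,3): δ = 144.71°  ·
  (2,4): δ = 107.68°  ·
  (2,5): δ = 74.05°  ·
  (2,6): δ = 29.50°  ·
  (3,4): δ = 142.97°  ·
  (3,5): δ = 109.35°  ·
  (3,6): δ = 64.79°  ·
  (4,5): δ = 146.37°  ·
  (4,6): δ = 101.82°  ·
  (5,6): δ = 135.45°  ·
antipodal pairs: 2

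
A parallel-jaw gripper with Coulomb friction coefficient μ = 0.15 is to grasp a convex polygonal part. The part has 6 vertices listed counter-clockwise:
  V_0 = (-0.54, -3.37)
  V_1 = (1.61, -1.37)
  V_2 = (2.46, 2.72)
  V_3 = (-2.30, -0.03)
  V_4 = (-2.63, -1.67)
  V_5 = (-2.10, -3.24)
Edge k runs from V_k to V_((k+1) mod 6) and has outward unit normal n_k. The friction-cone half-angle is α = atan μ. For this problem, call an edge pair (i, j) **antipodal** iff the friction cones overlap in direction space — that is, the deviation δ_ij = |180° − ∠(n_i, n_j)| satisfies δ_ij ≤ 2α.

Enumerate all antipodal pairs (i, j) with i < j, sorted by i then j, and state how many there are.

count = 2; pairs: (0,2), (1,3)

α = atan 0.15 = 8.53°;  2α = 17.06°
n_0 = (+0.6811, -0.7322)
n_1 = (+0.9791, -0.2035)
n_2 = (-0.5002, +0.8659)
n_3 = (-0.9804, +0.1973)
n_4 = (-0.9475, -0.3198)
n_5 = (-0.0830, -0.9965)
  (0,1): δ = 144.67°  ·
  (0,2): δ = 12.91°  ✓
  (0,3): δ = 35.69°  ·
  (0,4): δ = 65.72°  ·
  (0,5): δ = 132.31°  ·
  (1,2): δ = 48.24°  ·
  (1,3): δ = 0.36°  ✓
  (1,4): δ = 30.39°  ·
  (1,5): δ = 96.98°  ·
  (2,3): δ = 131.39°  ·
  (2,4): δ = 101.36°  ·
  (2,5): δ = 34.78°  ·
  (3,4): δ = 149.97°  ·
  (3,5): δ = 83.39°  ·
  (4,5): δ = 113.42°  ·
antipodal pairs: 2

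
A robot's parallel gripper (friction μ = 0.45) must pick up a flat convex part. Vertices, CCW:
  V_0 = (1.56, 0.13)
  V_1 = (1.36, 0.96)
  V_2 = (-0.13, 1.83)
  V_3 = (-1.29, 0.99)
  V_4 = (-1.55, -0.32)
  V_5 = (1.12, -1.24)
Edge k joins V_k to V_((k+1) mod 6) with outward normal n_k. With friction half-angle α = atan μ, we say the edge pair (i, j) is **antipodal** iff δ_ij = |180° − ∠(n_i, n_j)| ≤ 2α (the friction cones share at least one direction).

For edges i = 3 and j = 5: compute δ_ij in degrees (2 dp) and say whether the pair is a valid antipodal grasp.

α = atan 0.45 = 24.23°;  2α = 48.46°
edge 3: e_3 = (-0.26, -1.31);  n_3 = (-0.9809, +0.1947)
edge 5: e_5 = (+0.44, +1.37);  n_5 = (+0.9521, -0.3058)
∠(n_3, n_5) = 173.42°
δ = |180° − 173.42°| = 6.58°
6.58° ≤ 2α = 48.46°  →  valid

δ = 6.58°, valid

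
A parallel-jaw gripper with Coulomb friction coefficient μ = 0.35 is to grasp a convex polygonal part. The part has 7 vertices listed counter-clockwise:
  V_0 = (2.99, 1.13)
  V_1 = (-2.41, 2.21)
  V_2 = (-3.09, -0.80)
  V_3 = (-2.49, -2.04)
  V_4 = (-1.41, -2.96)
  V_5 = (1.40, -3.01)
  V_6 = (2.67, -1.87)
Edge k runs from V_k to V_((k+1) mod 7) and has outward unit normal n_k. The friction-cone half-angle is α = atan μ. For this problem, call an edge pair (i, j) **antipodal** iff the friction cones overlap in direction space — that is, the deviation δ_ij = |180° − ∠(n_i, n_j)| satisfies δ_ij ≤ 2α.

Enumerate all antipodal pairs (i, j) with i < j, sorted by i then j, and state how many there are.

α = atan 0.35 = 19.29°;  2α = 38.58°
n_0 = (+0.1961, +0.9806)
n_1 = (-0.9754, +0.2204)
n_2 = (-0.9002, -0.4356)
n_3 = (-0.6485, -0.7612)
n_4 = (-0.0178, -0.9998)
n_5 = (+0.6680, -0.7442)
n_6 = (+0.9944, -0.1061)
  (0,1): δ = 91.42°  ·
  (0,2): δ = 52.87°  ·
  (0,3): δ = 29.12°  ✓
  (0,4): δ = 10.29°  ✓
  (0,5): δ = 53.22°  ·
  (0,6): δ = 95.22°  ·
  (1,2): δ = 141.45°  ·
  (1,3): δ = 117.70°  ·
  (1,4): δ = 78.29°  ·
  (1,5): δ = 35.36°  ✓
  (1,6): δ = 6.64°  ✓
  (2,3): δ = 156.25°  ·
  (2,4): δ = 116.84°  ·
  (2,5): δ = 73.91°  ·
  (2,6): δ = 31.91°  ✓
  (3,4): δ = 140.59°  ·
  (3,5): δ = 97.66°  ·
  (3,6): δ = 55.66°  ·
  (4,5): δ = 137.07°  ·
  (4,6): δ = 95.07°  ·
  (5,6): δ = 138.00°  ·
antipodal pairs: 5

count = 5; pairs: (0,3), (0,4), (1,5), (1,6), (2,6)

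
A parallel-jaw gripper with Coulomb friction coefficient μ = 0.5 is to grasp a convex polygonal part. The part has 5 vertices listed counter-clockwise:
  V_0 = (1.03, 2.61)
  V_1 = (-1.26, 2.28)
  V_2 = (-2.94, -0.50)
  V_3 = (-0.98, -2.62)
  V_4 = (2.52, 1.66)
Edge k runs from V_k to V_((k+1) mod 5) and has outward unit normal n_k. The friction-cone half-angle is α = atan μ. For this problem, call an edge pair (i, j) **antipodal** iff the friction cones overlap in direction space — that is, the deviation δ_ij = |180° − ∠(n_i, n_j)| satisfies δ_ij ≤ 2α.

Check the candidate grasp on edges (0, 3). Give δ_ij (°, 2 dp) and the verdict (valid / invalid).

δ = 42.53°, valid

α = atan 0.5 = 26.57°;  2α = 53.13°
edge 0: e_0 = (-2.29, -0.33);  n_0 = (-0.1426, +0.9898)
edge 3: e_3 = (+3.50, +4.28);  n_3 = (+0.7741, -0.6330)
∠(n_0, n_3) = 137.47°
δ = |180° − 137.47°| = 42.53°
42.53° ≤ 2α = 53.13°  →  valid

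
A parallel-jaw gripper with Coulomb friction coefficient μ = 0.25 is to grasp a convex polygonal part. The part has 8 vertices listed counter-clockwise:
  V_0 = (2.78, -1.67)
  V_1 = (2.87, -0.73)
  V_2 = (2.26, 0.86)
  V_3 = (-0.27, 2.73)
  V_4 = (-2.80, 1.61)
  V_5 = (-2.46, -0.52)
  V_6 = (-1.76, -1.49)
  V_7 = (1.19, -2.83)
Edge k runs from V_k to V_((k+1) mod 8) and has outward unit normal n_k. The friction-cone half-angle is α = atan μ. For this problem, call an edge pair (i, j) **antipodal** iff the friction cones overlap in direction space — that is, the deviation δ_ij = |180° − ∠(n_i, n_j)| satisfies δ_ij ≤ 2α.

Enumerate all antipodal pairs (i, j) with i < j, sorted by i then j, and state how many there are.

count = 6; pairs: (0,4), (1,4), (1,5), (2,5), (2,6), (3,7)

α = atan 0.25 = 14.04°;  2α = 28.07°
n_0 = (+0.9954, -0.0953)
n_1 = (+0.9336, +0.3582)
n_2 = (+0.5944, +0.8042)
n_3 = (-0.4048, +0.9144)
n_4 = (-0.9875, -0.1576)
n_5 = (-0.8109, -0.5852)
n_6 = (-0.4136, -0.9105)
n_7 = (+0.5894, -0.8079)
  (0,1): δ = 153.54°  ·
  (0,2): δ = 121.00°  ·
  (0,3): δ = 60.65°  ·
  (0,4): δ = 14.54°  ✓
  (0,5): δ = 41.29°  ·
  (0,6): δ = 71.04°  ·
  (0,7): δ = 131.58°  ·
  (1,2): δ = 147.46°  ·
  (1,3): δ = 87.11°  ·
  (1,4): δ = 11.92°  ✓
  (1,5): δ = 14.83°  ✓
  (1,6): δ = 44.58°  ·
  (1,7): δ = 105.12°  ·
  (2,3): δ = 119.65°  ·
  (2,4): δ = 44.46°  ·
  (2,5): δ = 17.71°  ✓
  (2,6): δ = 12.04°  ✓
  (2,7): δ = 72.58°  ·
  (3,4): δ = 104.81°  ·
  (3,5): δ = 78.06°  ·
  (3,6): δ = 48.31°  ·
  (3,7): δ = 12.23°  ✓
  (4,5): δ = 153.25°  ·
  (4,6): δ = 123.50°  ·
  (4,7): δ = 62.96°  ·
  (5,6): δ = 150.25°  ·
  (5,7): δ = 89.70°  ·
  (6,7): δ = 119.46°  ·
antipodal pairs: 6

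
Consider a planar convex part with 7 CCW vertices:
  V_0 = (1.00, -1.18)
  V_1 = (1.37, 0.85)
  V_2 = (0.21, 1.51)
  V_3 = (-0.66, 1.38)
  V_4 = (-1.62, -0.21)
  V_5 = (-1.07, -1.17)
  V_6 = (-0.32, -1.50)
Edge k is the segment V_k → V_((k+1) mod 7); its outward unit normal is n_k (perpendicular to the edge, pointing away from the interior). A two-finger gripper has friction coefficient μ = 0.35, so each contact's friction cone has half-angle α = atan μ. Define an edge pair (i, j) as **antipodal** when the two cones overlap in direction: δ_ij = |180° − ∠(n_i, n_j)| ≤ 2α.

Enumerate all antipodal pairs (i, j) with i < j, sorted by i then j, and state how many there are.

α = atan 0.35 = 19.29°;  2α = 38.58°
n_0 = (+0.9838, -0.1793)
n_1 = (+0.4945, +0.8692)
n_2 = (-0.1478, +0.9890)
n_3 = (-0.8561, +0.5169)
n_4 = (-0.8677, -0.4971)
n_5 = (-0.4027, -0.9153)
n_6 = (+0.2356, -0.9719)
  (0,1): δ = 109.31°  ·
  (0,2): δ = 71.17°  ·
  (0,3): δ = 20.79°  ✓
  (0,4): δ = 40.14°  ·
  (0,5): δ = 76.58°  ·
  (0,6): δ = 113.96°  ·
  (1,2): δ = 141.86°  ·
  (1,3): δ = 91.48°  ·
  (1,4): δ = 30.55°  ✓
  (1,5): δ = 5.89°  ✓
  (1,6): δ = 43.27°  ·
  (2,3): δ = 129.62°  ·
  (2,4): δ = 68.69°  ·
  (2,5): δ = 32.25°  ✓
  (2,6): δ = 5.13°  ✓
  (3,4): δ = 119.07°  ·
  (3,5): δ = 82.63°  ·
  (3,6): δ = 45.25°  ·
  (4,5): δ = 143.56°  ·
  (4,6): δ = 106.18°  ·
  (5,6): δ = 142.62°  ·
antipodal pairs: 5

count = 5; pairs: (0,3), (1,4), (1,5), (2,5), (2,6)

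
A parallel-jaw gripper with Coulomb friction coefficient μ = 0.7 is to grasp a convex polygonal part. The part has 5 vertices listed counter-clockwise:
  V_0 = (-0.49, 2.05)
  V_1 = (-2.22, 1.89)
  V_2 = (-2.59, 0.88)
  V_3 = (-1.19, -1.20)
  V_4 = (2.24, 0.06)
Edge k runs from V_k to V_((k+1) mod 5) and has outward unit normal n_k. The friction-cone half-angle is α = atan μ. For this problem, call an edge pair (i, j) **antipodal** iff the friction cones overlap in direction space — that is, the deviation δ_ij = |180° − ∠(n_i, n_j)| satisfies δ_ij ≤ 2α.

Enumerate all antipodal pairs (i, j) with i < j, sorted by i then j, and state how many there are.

count = 5; pairs: (0,2), (0,3), (1,3), (2,4), (3,4)

α = atan 0.7 = 34.99°;  2α = 69.98°
n_0 = (-0.0921, +0.9958)
n_1 = (-0.9390, +0.3440)
n_2 = (-0.8296, -0.5584)
n_3 = (+0.3448, -0.9387)
n_4 = (+0.5891, +0.8081)
  (0,1): δ = 115.40°  ·
  (0,2): δ = 61.34°  ✓
  (0,3): δ = 14.89°  ✓
  (0,4): δ = 138.63°  ·
  (1,2): δ = 125.94°  ·
  (1,3): δ = 49.71°  ✓
  (1,4): δ = 74.03°  ·
  (2,3): δ = 103.77°  ·
  (2,4): δ = 19.97°  ✓
  (3,4): δ = 56.26°  ✓
antipodal pairs: 5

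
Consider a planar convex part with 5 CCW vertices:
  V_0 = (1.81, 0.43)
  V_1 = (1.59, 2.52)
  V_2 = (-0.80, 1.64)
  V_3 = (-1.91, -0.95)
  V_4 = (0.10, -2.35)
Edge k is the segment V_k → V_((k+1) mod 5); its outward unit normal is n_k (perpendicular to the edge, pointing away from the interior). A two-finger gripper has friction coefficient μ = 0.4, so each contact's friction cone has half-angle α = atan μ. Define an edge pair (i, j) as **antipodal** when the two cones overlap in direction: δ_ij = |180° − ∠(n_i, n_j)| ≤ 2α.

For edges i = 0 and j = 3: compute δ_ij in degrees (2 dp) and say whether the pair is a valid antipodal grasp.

δ = 49.13°, invalid

α = atan 0.4 = 21.80°;  2α = 43.60°
edge 0: e_0 = (-0.22, +2.09);  n_0 = (+0.9945, +0.1047)
edge 3: e_3 = (+2.01, -1.40);  n_3 = (-0.5715, -0.8206)
∠(n_0, n_3) = 130.87°
δ = |180° − 130.87°| = 49.13°
49.13° > 2α = 43.60°  →  invalid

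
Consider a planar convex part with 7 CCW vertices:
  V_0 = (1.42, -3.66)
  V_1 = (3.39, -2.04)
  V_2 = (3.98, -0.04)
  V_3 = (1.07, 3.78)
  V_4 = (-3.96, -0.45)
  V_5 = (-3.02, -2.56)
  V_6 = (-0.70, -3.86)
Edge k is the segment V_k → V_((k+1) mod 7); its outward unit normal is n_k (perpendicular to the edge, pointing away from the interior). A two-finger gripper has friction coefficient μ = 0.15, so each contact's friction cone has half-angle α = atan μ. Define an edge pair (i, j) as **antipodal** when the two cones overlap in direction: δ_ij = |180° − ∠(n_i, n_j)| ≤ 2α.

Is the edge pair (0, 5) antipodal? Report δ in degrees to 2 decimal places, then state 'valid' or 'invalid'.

α = atan 0.15 = 8.53°;  2α = 17.06°
edge 0: e_0 = (+1.97, +1.62);  n_0 = (+0.6352, -0.7724)
edge 5: e_5 = (+2.32, -1.30);  n_5 = (-0.4888, -0.8724)
∠(n_0, n_5) = 68.70°
δ = |180° − 68.70°| = 111.30°
111.30° > 2α = 17.06°  →  invalid

δ = 111.30°, invalid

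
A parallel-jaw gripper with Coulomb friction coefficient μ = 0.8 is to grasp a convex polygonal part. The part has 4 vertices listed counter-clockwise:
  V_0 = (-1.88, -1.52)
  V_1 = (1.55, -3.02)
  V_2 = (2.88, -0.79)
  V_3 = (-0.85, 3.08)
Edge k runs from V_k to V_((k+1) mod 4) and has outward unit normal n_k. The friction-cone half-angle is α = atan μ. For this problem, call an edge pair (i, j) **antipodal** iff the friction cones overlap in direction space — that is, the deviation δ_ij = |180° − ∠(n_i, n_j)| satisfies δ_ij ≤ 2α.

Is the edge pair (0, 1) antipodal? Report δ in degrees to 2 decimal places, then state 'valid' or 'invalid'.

δ = 97.19°, invalid

α = atan 0.8 = 38.66°;  2α = 77.32°
edge 0: e_0 = (+3.43, -1.50);  n_0 = (-0.4007, -0.9162)
edge 1: e_1 = (+1.33, +2.23);  n_1 = (+0.8588, -0.5122)
∠(n_0, n_1) = 82.81°
δ = |180° − 82.81°| = 97.19°
97.19° > 2α = 77.32°  →  invalid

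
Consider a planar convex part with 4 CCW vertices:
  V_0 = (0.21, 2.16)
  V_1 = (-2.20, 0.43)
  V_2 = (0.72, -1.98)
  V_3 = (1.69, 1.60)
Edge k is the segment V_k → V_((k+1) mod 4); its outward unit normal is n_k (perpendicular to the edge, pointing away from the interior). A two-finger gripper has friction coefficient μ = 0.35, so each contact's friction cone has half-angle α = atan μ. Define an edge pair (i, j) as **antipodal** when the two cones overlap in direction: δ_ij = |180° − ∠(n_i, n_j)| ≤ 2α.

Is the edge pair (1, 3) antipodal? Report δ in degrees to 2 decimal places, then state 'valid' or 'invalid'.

α = atan 0.35 = 19.29°;  2α = 38.58°
edge 1: e_1 = (+2.92, -2.41);  n_1 = (-0.6365, -0.7712)
edge 3: e_3 = (-1.48, +0.56);  n_3 = (+0.3539, +0.9353)
∠(n_1, n_3) = 161.19°
δ = |180° − 161.19°| = 18.81°
18.81° ≤ 2α = 38.58°  →  valid

δ = 18.81°, valid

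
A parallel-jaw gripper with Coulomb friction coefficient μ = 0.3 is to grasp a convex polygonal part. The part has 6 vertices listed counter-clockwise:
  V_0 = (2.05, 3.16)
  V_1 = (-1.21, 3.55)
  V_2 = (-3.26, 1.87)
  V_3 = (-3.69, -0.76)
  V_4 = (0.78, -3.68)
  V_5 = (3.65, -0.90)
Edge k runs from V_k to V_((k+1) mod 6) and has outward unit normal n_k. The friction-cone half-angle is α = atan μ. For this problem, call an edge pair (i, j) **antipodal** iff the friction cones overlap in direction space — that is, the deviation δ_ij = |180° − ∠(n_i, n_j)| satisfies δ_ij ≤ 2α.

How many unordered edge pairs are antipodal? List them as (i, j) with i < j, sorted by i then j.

count = 3; pairs: (0,3), (1,4), (2,5)

α = atan 0.3 = 16.70°;  2α = 33.40°
n_0 = (+0.1188, +0.9929)
n_1 = (-0.6339, +0.7735)
n_2 = (-0.9869, +0.1614)
n_3 = (-0.5469, -0.8372)
n_4 = (+0.6958, -0.7183)
n_5 = (+0.9304, +0.3666)
  (0,1): δ = 133.84°  ·
  (0,2): δ = 92.46°  ·
  (0,3): δ = 26.33°  ✓
  (0,4): δ = 50.91°  ·
  (0,5): δ = 118.33°  ·
  (1,2): δ = 138.62°  ·
  (1,3): δ = 72.49°  ·
  (1,4): δ = 4.75°  ✓
  (1,5): δ = 72.17°  ·
  (2,3): δ = 113.87°  ·
  (2,4): δ = 36.63°  ·
  (2,5): δ = 30.79°  ✓
  (3,4): δ = 102.76°  ·
  (3,5): δ = 35.34°  ·
  (4,5): δ = 112.58°  ·
antipodal pairs: 3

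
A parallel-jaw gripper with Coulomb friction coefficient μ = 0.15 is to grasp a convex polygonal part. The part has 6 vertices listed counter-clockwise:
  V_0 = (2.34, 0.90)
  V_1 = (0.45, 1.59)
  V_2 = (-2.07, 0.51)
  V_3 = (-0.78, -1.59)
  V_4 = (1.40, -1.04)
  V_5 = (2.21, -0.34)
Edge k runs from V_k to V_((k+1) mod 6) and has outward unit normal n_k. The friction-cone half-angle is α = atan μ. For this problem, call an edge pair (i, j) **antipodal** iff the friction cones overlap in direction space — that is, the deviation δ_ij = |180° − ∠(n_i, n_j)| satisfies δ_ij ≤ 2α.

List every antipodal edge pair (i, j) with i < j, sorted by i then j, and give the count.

α = atan 0.15 = 8.53°;  2α = 17.06°
n_0 = (+0.3429, +0.9394)
n_1 = (-0.3939, +0.9191)
n_2 = (-0.8521, -0.5234)
n_3 = (+0.2446, -0.9696)
n_4 = (+0.6539, -0.7566)
n_5 = (+0.9945, -0.1043)
  (0,1): δ = 136.75°  ·
  (0,2): δ = 38.38°  ·
  (0,3): δ = 34.22°  ·
  (0,4): δ = 60.89°  ·
  (0,5): δ = 104.07°  ·
  (1,2): δ = 81.64°  ·
  (1,3): δ = 9.04°  ✓
  (1,4): δ = 17.63°  ·
  (1,5): δ = 60.82°  ·
  (2,3): δ = 107.40°  ·
  (2,4): δ = 80.73°  ·
  (2,5): δ = 37.55°  ·
  (3,4): δ = 153.33°  ·
  (3,5): δ = 110.14°  ·
  (4,5): δ = 136.82°  ·
antipodal pairs: 1

count = 1; pairs: (1,3)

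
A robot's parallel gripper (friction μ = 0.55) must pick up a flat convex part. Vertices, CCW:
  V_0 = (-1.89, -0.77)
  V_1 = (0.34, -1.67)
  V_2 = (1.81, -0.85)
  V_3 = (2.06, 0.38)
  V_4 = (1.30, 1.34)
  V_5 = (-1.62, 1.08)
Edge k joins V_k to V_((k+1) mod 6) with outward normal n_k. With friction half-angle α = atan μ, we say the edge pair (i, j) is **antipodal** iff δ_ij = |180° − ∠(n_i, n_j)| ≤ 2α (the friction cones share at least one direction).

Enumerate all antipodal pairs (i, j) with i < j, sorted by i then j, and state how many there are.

count = 6; pairs: (0,3), (0,4), (1,4), (1,5), (2,5), (3,5)

α = atan 0.55 = 28.81°;  2α = 57.62°
n_0 = (-0.3743, -0.9273)
n_1 = (+0.4872, -0.8733)
n_2 = (+0.9800, -0.1992)
n_3 = (+0.7840, +0.6207)
n_4 = (-0.0887, +0.9961)
n_5 = (-0.9895, +0.1444)
  (0,1): δ = 128.87°  ·
  (0,2): δ = 79.51°  ·
  (0,3): δ = 29.65°  ✓
  (0,4): δ = 27.07°  ✓
  (0,5): δ = 103.67°  ·
  (1,2): δ = 130.64°  ·
  (1,3): δ = 80.79°  ·
  (1,4): δ = 24.07°  ✓
  (1,5): δ = 52.54°  ✓
  (2,3): δ = 130.14°  ·
  (2,4): δ = 73.42°  ·
  (2,5): δ = 3.19°  ✓
  (3,4): δ = 123.28°  ·
  (3,5): δ = 46.67°  ✓
  (4,5): δ = 103.39°  ·
antipodal pairs: 6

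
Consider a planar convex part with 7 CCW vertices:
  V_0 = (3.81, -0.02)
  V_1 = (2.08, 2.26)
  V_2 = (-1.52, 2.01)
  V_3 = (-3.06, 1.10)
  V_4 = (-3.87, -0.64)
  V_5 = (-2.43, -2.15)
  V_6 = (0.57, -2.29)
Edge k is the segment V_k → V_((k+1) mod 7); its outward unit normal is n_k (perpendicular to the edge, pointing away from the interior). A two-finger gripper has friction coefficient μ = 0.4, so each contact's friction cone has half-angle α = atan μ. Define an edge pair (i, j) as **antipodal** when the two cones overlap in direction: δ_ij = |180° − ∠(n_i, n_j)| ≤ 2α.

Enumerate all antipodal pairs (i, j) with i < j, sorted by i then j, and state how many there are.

count = 6; pairs: (0,4), (1,5), (1,6), (2,5), (2,6), (3,6)

α = atan 0.4 = 21.80°;  2α = 43.60°
n_0 = (+0.7966, +0.6045)
n_1 = (-0.0693, +0.9976)
n_2 = (-0.5087, +0.8609)
n_3 = (-0.9066, +0.4220)
n_4 = (-0.7237, -0.6901)
n_5 = (-0.0466, -0.9989)
n_6 = (+0.5738, -0.8190)
  (0,1): δ = 123.22°  ·
  (0,2): δ = 96.61°  ·
  (0,3): δ = 62.15°  ·
  (0,4): δ = 6.45°  ✓
  (0,5): δ = 50.14°  ·
  (0,6): δ = 87.83°  ·
  (1,2): δ = 153.39°  ·
  (1,3): δ = 118.94°  ·
  (1,4): δ = 50.33°  ·
  (1,5): δ = 6.64°  ✓
  (1,6): δ = 31.04°  ✓
  (2,3): δ = 145.54°  ·
  (2,4): δ = 76.94°  ·
  (2,5): δ = 33.25°  ✓
  (2,6): δ = 4.44°  ✓
  (3,4): δ = 111.40°  ·
  (3,5): δ = 67.71°  ·
  (3,6): δ = 30.02°  ✓
  (4,5): δ = 136.31°  ·
  (4,6): δ = 98.62°  ·
  (5,6): δ = 142.31°  ·
antipodal pairs: 6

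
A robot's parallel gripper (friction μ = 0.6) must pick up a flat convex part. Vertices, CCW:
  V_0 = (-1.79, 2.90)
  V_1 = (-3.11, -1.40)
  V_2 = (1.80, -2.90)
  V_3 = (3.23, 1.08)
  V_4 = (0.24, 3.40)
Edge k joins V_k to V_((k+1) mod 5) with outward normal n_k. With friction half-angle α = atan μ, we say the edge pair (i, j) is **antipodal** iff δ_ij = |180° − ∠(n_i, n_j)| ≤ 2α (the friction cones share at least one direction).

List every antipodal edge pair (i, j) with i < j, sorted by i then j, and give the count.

count = 4; pairs: (0,2), (1,3), (1,4), (2,4)

α = atan 0.6 = 30.96°;  2α = 61.93°
n_0 = (-0.9560, +0.2935)
n_1 = (-0.2922, -0.9564)
n_2 = (+0.9411, -0.3381)
n_3 = (+0.6130, +0.7901)
n_4 = (-0.2392, +0.9710)
  (0,1): δ = 89.92°  ·
  (0,2): δ = 2.70°  ✓
  (0,3): δ = 69.26°  ·
  (0,4): δ = 120.90°  ·
  (1,2): δ = 92.78°  ·
  (1,3): δ = 20.82°  ✓
  (1,4): δ = 30.82°  ✓
  (2,3): δ = 108.05°  ·
  (2,4): δ = 56.40°  ✓
  (3,4): δ = 128.35°  ·
antipodal pairs: 4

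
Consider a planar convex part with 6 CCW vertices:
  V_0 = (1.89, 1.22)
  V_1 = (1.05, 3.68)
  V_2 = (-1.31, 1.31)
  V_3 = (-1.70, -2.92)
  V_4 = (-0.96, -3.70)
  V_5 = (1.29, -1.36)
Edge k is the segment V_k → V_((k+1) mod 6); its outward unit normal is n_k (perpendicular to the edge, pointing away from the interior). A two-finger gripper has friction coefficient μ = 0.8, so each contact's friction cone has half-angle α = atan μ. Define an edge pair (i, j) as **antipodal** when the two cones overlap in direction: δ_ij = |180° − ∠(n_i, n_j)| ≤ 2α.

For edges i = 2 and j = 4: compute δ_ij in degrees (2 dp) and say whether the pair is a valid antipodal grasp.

α = atan 0.8 = 38.66°;  2α = 77.32°
edge 2: e_2 = (-0.39, -4.23);  n_2 = (-0.9958, +0.0918)
edge 4: e_4 = (+2.25, +2.34);  n_4 = (+0.7208, -0.6931)
∠(n_2, n_4) = 141.39°
δ = |180° − 141.39°| = 38.61°
38.61° ≤ 2α = 77.32°  →  valid

δ = 38.61°, valid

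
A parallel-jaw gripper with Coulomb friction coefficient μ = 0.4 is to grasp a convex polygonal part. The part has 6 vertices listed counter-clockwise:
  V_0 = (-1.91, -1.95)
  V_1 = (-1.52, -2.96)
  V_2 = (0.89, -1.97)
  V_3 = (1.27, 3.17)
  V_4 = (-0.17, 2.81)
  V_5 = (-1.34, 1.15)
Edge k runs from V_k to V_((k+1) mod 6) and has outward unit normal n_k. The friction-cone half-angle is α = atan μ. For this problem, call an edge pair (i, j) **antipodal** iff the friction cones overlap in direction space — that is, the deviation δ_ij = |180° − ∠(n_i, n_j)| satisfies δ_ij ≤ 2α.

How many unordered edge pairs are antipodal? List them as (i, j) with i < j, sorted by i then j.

count = 5; pairs: (0,2), (1,3), (1,4), (2,4), (2,5)

α = atan 0.4 = 21.80°;  2α = 43.60°
n_0 = (-0.9329, -0.3602)
n_1 = (+0.3800, -0.9250)
n_2 = (+0.9973, -0.0737)
n_3 = (-0.2425, +0.9701)
n_4 = (-0.8174, +0.5761)
n_5 = (-0.9835, +0.1808)
  (0,1): δ = 88.78°  ·
  (0,2): δ = 25.34°  ✓
  (0,3): δ = 82.92°  ·
  (0,4): δ = 123.71°  ·
  (0,5): δ = 148.47°  ·
  (1,2): δ = 116.56°  ·
  (1,3): δ = 8.30°  ✓
  (1,4): δ = 32.49°  ✓
  (1,5): δ = 57.25°  ·
  (2,3): δ = 71.74°  ·
  (2,4): δ = 30.95°  ✓
  (2,5): δ = 6.19°  ✓
  (3,4): δ = 139.21°  ·
  (3,5): δ = 114.45°  ·
  (4,5): δ = 155.24°  ·
antipodal pairs: 5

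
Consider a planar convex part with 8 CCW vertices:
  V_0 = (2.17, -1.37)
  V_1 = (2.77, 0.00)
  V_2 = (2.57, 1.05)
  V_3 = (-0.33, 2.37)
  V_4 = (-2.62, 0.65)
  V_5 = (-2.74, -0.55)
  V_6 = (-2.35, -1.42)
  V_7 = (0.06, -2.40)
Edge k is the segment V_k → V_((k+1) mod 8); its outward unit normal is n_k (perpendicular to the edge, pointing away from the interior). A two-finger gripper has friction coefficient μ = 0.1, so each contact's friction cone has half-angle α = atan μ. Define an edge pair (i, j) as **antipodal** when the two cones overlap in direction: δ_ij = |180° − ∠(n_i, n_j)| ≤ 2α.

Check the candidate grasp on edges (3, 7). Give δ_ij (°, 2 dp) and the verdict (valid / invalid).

δ = 10.89°, valid

α = atan 0.1 = 5.71°;  2α = 11.42°
edge 3: e_3 = (-2.29, -1.72);  n_3 = (-0.6006, +0.7996)
edge 7: e_7 = (+2.11, +1.03);  n_7 = (+0.4387, -0.8986)
∠(n_3, n_7) = 169.11°
δ = |180° − 169.11°| = 10.89°
10.89° ≤ 2α = 11.42°  →  valid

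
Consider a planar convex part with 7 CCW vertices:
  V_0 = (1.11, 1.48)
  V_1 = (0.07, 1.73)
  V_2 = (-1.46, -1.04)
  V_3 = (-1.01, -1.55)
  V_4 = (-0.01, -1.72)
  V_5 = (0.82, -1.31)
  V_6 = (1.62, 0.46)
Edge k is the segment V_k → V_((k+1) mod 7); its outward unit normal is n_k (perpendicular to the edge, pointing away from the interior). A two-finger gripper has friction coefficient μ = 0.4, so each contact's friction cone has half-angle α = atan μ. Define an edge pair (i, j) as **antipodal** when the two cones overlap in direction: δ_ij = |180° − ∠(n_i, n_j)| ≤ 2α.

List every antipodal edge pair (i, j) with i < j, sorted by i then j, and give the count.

count = 6; pairs: (0,2), (0,3), (0,4), (1,4), (1,5), (2,6)

α = atan 0.4 = 21.80°;  2α = 43.60°
n_0 = (+0.2337, +0.9723)
n_1 = (-0.8753, +0.4835)
n_2 = (-0.7498, -0.6616)
n_3 = (-0.1676, -0.9859)
n_4 = (+0.4429, -0.8966)
n_5 = (+0.9112, -0.4119)
n_6 = (+0.8944, +0.4472)
  (0,1): δ = 105.40°  ·
  (0,2): δ = 35.06°  ✓
  (0,3): δ = 3.87°  ✓
  (0,4): δ = 39.80°  ✓
  (0,5): δ = 79.19°  ·
  (0,6): δ = 130.08°  ·
  (1,2): δ = 109.66°  ·
  (1,3): δ = 70.73°  ·
  (1,4): δ = 34.80°  ✓
  (1,5): δ = 4.59°  ✓
  (1,6): δ = 55.48°  ·
  (2,3): δ = 141.07°  ·
  (2,4): δ = 105.14°  ·
  (2,5): δ = 65.75°  ·
  (2,6): δ = 14.86°  ✓
  (3,4): δ = 144.06°  ·
  (3,5): δ = 104.67°  ·
  (3,6): δ = 53.79°  ·
  (4,5): δ = 140.61°  ·
  (4,6): δ = 89.72°  ·
  (5,6): δ = 129.11°  ·
antipodal pairs: 6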